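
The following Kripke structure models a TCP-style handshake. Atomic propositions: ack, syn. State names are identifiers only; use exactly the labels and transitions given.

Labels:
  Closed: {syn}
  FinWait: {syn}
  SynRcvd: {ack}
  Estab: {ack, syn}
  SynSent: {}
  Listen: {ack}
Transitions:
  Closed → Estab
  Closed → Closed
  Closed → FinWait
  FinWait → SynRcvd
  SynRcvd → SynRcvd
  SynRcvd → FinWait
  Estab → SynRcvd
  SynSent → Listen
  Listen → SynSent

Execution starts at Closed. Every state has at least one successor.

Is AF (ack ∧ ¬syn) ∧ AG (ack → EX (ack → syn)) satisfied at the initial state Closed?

States satisfying ack ∧ ¬syn: {SynRcvd, Listen}.
States satisfying AF (ack ∧ ¬syn): {FinWait, SynRcvd, Estab, SynSent, Listen}.
States satisfying ack → EX (ack → syn): {Closed, FinWait, SynRcvd, SynSent, Listen}.
States satisfying AG (ack → EX (ack → syn)): {FinWait, SynRcvd, SynSent, Listen}.
States satisfying AF (ack ∧ ¬syn) ∧ AG (ack → EX (ack → syn)): {FinWait, SynRcvd, SynSent, Listen}.
Closed ∉ Sat(AF (ack ∧ ¬syn) ∧ AG (ack → EX (ack → syn))).

No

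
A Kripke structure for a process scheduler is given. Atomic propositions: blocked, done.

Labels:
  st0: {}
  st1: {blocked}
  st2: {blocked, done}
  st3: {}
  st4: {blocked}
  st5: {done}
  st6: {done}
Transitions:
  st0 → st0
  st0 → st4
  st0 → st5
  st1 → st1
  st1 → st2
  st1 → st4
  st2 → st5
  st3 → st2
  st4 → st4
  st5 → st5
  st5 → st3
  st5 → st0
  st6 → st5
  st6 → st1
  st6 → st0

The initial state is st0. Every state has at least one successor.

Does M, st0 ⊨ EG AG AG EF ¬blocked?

States satisfying AG AG EF ¬blocked: ∅.
States satisfying EG AG AG EF ¬blocked: ∅.
No suitable path/successor from st0 witnesses the formula.
st0 ∉ Sat(EG AG AG EF ¬blocked).

Does not hold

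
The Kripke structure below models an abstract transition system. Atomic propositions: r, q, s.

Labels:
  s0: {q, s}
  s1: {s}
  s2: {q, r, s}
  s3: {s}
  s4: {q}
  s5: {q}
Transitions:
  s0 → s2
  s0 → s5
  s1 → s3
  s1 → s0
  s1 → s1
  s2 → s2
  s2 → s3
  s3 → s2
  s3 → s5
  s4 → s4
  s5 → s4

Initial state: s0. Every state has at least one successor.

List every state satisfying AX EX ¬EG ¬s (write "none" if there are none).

{s1, s2}

States satisfying EX ¬EG ¬s: {s0, s1, s2, s3}.
States satisfying AX EX ¬EG ¬s: {s1, s2}.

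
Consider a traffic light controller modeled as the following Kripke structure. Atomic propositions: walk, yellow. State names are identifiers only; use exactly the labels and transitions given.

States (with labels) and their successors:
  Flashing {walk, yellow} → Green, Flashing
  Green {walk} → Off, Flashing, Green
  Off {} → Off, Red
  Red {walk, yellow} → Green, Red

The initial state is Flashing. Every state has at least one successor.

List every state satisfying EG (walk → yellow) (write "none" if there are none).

{Flashing, Off, Red}

States satisfying walk → yellow: {Flashing, Off, Red}.
States satisfying EG (walk → yellow): {Flashing, Off, Red}.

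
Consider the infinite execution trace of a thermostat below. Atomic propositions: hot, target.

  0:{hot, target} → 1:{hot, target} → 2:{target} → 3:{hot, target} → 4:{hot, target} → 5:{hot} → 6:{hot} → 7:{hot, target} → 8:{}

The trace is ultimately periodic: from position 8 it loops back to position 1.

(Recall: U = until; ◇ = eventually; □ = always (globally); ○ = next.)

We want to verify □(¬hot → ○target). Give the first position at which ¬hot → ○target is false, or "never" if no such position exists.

¬hot → ○target holds at every position 0..8, and those are all the positions the trace ever visits, so the invariant □(¬hot → ○target) is never violated.

never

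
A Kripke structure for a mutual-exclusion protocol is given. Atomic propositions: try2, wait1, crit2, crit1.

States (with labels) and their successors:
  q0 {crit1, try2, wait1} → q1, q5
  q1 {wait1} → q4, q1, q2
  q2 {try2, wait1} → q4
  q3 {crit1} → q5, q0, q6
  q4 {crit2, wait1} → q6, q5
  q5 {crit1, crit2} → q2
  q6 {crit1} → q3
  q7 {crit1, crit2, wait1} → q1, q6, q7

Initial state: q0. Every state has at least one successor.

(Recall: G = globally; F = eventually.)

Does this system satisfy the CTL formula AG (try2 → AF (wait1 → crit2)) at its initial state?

No

States satisfying try2 → AF (wait1 → crit2): {q1, q2, q3, q4, q5, q6, q7}.
States satisfying AG (try2 → AF (wait1 → crit2)): ∅.
q0 is reachable from q0 and violates try2 → AF (wait1 → crit2), so AG fails at q0.
q0 ∉ Sat(AG (try2 → AF (wait1 → crit2))).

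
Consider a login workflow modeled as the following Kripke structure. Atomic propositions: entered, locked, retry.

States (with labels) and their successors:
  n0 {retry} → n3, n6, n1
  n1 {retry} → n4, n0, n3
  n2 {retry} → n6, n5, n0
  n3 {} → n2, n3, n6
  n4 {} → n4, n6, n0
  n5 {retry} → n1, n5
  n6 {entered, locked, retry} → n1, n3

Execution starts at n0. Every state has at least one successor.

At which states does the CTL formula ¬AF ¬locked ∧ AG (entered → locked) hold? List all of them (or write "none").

States satisfying ¬locked: {n0, n1, n2, n3, n4, n5}.
States satisfying AF ¬locked: {n0, n1, n2, n3, n4, n5, n6}.
States satisfying ¬AF ¬locked: ∅.
States satisfying entered → locked: {n0, n1, n2, n3, n4, n5, n6}.
States satisfying AG (entered → locked): {n0, n1, n2, n3, n4, n5, n6}.
States satisfying ¬AF ¬locked ∧ AG (entered → locked): ∅.

none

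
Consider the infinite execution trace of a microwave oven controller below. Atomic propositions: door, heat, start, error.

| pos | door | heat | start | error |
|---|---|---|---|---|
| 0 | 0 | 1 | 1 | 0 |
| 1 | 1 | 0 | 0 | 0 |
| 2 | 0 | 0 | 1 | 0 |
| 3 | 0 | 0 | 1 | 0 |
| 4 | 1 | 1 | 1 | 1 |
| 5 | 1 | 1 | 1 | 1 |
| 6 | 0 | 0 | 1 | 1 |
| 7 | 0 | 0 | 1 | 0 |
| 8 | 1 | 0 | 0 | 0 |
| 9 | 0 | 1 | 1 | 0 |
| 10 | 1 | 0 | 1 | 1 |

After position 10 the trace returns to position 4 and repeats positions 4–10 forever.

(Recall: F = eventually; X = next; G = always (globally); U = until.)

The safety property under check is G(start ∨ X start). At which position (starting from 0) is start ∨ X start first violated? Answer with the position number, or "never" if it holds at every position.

never

start ∨ X start holds at every position 0..10, and those are all the positions the trace ever visits, so the invariant G(start ∨ X start) is never violated.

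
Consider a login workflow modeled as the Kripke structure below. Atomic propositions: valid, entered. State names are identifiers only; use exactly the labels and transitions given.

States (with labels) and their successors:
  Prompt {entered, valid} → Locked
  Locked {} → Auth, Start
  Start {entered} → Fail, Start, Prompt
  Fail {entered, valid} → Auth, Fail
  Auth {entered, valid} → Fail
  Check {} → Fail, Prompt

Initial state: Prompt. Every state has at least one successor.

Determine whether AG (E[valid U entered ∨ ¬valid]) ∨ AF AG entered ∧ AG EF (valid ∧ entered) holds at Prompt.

States satisfying E[valid U entered ∨ ¬valid]: {Prompt, Locked, Start, Fail, Auth, Check}.
States satisfying AG (E[valid U entered ∨ ¬valid]): {Prompt, Locked, Start, Fail, Auth, Check}.
States satisfying AG entered: {Fail, Auth}.
States satisfying AF AG entered: {Fail, Auth}.
States satisfying EF (valid ∧ entered): {Prompt, Locked, Start, Fail, Auth, Check}.
States satisfying AG EF (valid ∧ entered): {Prompt, Locked, Start, Fail, Auth, Check}.
States satisfying AF AG entered ∧ AG EF (valid ∧ entered): {Fail, Auth}.
States satisfying AG (E[valid U entered ∨ ¬valid]) ∨ AF AG entered ∧ AG EF (valid ∧ entered): {Prompt, Locked, Start, Fail, Auth, Check}.
Prompt ∈ Sat(AG (E[valid U entered ∨ ¬valid]) ∨ AF AG entered ∧ AG EF (valid ∧ entered)).

Holds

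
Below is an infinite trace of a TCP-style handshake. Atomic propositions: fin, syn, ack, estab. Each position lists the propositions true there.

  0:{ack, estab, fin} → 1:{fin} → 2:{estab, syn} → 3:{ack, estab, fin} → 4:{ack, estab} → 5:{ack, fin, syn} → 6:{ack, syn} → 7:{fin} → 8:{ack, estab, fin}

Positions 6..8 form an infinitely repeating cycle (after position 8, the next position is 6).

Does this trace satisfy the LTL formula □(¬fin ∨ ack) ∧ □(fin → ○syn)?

No

¬fin ∨ ack must hold at every position from 0 onward. It fails at position 1, so □(¬fin ∨ ack) is false.
fin → ○syn must hold at every position from 0 onward. It fails at position 0, so □(fin → ○syn) is false.
Positions where fin holds: 0, 1, 3, 5, 7, 8.
Check ○syn at each: 0→fails, 1→ok, 3→fails, 5→ok, 7→fails, 8→ok.
At position 0: □(¬fin ∨ ack) is false; □(fin → ○syn) is false; so □(¬fin ∨ ack) ∧ □(fin → ○syn) is false.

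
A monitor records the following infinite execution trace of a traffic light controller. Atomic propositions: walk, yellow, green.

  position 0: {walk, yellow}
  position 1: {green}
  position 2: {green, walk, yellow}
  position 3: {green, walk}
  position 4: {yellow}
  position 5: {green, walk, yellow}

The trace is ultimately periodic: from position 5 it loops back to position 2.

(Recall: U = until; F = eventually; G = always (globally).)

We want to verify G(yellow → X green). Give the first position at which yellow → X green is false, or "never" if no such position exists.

yellow → X green holds at every position 0..5, and those are all the positions the trace ever visits, so the invariant G(yellow → X green) is never violated.

never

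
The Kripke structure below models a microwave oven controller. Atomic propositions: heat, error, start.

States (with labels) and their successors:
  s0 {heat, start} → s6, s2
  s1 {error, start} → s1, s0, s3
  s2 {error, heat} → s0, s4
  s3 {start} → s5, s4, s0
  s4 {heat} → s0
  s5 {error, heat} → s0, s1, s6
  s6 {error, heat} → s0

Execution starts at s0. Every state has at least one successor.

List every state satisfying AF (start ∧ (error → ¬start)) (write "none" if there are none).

States satisfying start ∧ (error → ¬start): {s0, s3}.
States satisfying AF (start ∧ (error → ¬start)): {s0, s2, s3, s4, s6}.

{s0, s2, s3, s4, s6}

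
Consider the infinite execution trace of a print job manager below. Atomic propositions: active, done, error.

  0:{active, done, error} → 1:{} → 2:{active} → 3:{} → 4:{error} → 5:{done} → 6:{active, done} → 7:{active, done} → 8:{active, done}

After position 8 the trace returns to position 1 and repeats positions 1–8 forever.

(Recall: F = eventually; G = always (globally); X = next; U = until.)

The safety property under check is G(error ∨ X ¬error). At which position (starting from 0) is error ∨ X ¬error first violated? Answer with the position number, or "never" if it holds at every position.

3

Check error ∨ X ¬error at each position in order: 0 ✓, 1 ✓, 2 ✓.
At position 3 the labels are {} and the next position 4 has {error}, so error ∨ X ¬error is false there. This is the first violation.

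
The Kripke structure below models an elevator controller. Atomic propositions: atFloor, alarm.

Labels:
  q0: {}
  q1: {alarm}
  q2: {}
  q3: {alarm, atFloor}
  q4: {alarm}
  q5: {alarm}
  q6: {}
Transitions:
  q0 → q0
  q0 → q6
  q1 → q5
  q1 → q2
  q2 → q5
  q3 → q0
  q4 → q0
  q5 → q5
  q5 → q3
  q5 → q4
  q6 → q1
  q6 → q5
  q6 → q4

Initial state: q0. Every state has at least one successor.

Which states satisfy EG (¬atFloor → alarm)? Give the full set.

{q1, q5}

States satisfying ¬atFloor → alarm: {q1, q3, q4, q5}.
States satisfying EG (¬atFloor → alarm): {q1, q5}.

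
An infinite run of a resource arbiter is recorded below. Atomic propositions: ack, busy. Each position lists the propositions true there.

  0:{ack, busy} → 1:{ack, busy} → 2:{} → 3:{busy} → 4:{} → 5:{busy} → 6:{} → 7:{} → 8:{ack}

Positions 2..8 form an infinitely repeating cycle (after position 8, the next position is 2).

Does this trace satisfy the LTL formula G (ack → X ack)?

ack → X ack must hold at every position from 0 onward. It fails at position 1, so G (ack → X ack) is false.
Positions where ack holds: 0, 1, 8.
Check X ack at each: 0→ok, 1→fails, 8→fails.

Violated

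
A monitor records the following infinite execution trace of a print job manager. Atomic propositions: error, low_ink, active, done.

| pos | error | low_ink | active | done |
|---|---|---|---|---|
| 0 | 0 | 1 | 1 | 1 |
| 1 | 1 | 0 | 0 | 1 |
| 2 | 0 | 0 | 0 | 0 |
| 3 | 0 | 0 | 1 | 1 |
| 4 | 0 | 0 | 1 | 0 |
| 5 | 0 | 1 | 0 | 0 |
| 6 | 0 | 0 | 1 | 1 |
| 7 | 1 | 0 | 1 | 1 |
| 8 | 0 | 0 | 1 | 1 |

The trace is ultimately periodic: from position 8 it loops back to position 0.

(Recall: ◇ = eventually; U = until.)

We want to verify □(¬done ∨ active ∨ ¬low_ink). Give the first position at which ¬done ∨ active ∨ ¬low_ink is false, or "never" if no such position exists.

¬done ∨ active ∨ ¬low_ink holds at every position 0..8, and those are all the positions the trace ever visits, so the invariant □(¬done ∨ active ∨ ¬low_ink) is never violated.

never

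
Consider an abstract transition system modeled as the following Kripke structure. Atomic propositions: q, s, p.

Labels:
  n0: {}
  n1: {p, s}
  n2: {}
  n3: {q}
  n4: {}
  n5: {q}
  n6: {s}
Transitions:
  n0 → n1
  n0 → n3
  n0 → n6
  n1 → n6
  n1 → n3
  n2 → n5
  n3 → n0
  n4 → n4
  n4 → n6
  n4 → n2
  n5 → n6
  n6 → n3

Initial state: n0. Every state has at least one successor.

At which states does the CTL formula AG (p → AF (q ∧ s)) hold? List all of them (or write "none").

none

States satisfying p → AF (q ∧ s): {n0, n2, n3, n4, n5, n6}.
States satisfying AG (p → AF (q ∧ s)): ∅.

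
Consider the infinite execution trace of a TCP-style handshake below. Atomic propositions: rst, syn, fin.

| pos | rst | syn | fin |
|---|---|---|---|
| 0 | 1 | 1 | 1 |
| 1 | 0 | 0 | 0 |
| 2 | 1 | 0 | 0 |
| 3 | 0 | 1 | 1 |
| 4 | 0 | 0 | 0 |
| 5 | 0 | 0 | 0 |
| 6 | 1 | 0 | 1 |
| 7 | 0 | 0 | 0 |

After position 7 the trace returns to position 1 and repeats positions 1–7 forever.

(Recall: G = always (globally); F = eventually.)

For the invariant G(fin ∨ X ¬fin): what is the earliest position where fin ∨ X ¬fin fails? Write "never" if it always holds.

2

Check fin ∨ X ¬fin at each position in order: 0 ✓, 1 ✓.
At position 2 the labels are {rst} and the next position 3 has {fin, syn}, so fin ∨ X ¬fin is false there. This is the first violation.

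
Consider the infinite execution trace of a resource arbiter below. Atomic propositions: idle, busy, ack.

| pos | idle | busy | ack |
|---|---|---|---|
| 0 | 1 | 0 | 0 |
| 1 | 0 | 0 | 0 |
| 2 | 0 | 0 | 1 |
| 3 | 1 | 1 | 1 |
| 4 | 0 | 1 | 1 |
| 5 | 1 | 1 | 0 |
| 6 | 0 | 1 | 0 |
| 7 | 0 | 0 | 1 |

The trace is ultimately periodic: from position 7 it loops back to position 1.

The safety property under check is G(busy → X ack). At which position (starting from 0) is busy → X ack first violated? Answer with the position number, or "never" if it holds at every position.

4

Check busy → X ack at each position in order: 0 ✓, 1 ✓, 2 ✓, 3 ✓.
At position 4 the labels are {ack, busy} and the next position 5 has {busy, idle}, so busy → X ack is false there. This is the first violation.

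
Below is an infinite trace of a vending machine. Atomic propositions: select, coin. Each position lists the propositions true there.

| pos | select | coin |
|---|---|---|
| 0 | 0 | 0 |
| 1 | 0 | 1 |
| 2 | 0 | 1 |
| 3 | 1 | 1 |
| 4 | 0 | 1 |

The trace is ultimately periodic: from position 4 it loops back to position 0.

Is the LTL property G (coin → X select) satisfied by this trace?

Does not hold

coin → X select must hold at every position from 0 onward. It fails at position 1, so G (coin → X select) is false.
Positions where coin holds: 1, 2, 3, 4.
Check X select at each: 1→fails, 2→ok, 3→fails, 4→fails.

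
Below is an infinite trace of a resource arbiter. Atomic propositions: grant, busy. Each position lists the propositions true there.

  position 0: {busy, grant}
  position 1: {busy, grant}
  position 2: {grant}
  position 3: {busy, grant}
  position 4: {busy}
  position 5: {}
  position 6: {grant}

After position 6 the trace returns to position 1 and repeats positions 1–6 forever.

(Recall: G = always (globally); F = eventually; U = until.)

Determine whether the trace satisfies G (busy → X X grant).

No

busy → X X grant must hold at every position from 0 onward. It fails at position 3, so G (busy → X X grant) is false.
Positions where busy holds: 0, 1, 3, 4.
Check X X grant at each: 0→ok, 1→ok, 3→fails, 4→ok.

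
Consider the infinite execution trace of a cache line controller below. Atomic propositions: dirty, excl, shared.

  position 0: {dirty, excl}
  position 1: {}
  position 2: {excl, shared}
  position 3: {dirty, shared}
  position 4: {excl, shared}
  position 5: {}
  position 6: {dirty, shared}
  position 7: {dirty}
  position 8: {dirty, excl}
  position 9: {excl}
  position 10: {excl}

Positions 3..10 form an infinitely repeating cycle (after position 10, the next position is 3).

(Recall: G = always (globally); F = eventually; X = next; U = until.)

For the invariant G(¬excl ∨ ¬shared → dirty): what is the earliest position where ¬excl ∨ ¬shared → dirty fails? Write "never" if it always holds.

Check ¬excl ∨ ¬shared → dirty at each position in order: 0 ✓.
At position 1 the labels are {}, so ¬excl ∨ ¬shared → dirty is false there. This is the first violation.

1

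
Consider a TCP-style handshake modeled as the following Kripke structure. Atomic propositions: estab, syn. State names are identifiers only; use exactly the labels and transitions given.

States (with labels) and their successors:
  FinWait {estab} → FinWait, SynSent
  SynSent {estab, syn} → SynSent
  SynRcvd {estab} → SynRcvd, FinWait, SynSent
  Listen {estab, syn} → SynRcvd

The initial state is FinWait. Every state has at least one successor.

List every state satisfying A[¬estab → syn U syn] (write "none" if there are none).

States satisfying ¬estab → syn: {FinWait, SynSent, SynRcvd, Listen}.
States satisfying syn: {SynSent, Listen}.
States satisfying A[¬estab → syn U syn]: {SynSent, Listen}.

{SynSent, Listen}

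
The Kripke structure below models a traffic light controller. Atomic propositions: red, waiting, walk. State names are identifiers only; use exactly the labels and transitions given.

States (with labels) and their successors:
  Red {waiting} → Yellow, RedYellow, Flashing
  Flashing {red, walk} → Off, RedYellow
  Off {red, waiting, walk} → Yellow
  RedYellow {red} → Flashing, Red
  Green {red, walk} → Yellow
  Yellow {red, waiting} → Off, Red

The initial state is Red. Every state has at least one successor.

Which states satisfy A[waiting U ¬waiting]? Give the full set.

{Flashing, RedYellow, Green}

States satisfying waiting: {Red, Off, Yellow}.
States satisfying ¬waiting: {Flashing, RedYellow, Green}.
States satisfying A[waiting U ¬waiting]: {Flashing, RedYellow, Green}.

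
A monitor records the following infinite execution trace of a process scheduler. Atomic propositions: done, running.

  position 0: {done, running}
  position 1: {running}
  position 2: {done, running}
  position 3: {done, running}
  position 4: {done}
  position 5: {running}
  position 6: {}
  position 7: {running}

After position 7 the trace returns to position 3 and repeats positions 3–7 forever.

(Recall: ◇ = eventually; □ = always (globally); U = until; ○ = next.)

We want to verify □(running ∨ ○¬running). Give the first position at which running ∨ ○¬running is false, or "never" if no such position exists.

4

Check running ∨ ○¬running at each position in order: 0 ✓, 1 ✓, 2 ✓, 3 ✓.
At position 4 the labels are {done} and the next position 5 has {running}, so running ∨ ○¬running is false there. This is the first violation.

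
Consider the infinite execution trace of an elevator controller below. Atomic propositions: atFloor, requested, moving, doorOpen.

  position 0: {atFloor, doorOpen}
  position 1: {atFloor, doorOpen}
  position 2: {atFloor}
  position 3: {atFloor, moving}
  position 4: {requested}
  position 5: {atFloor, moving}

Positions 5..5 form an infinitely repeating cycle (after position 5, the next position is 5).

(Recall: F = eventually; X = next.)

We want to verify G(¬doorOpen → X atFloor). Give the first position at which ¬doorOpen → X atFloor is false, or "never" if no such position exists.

3

Check ¬doorOpen → X atFloor at each position in order: 0 ✓, 1 ✓, 2 ✓.
At position 3 the labels are {atFloor, moving} and the next position 4 has {requested}, so ¬doorOpen → X atFloor is false there. This is the first violation.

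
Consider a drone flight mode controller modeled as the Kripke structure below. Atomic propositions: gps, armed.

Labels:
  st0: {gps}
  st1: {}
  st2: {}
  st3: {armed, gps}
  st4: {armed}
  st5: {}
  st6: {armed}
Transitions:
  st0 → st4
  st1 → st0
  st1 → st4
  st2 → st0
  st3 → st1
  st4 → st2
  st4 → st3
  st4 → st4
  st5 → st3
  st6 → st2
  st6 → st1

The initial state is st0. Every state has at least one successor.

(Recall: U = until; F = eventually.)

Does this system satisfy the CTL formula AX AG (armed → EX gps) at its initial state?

Does not hold

States satisfying AG (armed → EX gps): ∅.
States satisfying AX AG (armed → EX gps): ∅.
st0 ∉ Sat(AX AG (armed → EX gps)).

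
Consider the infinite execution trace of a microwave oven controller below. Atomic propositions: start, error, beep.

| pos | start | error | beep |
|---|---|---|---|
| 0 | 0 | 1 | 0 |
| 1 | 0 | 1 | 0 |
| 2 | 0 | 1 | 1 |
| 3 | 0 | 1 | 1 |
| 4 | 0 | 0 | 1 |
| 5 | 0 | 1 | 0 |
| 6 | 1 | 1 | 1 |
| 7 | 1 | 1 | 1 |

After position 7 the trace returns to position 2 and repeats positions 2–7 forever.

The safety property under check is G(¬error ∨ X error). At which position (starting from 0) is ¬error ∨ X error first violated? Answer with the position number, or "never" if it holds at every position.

3

Check ¬error ∨ X error at each position in order: 0 ✓, 1 ✓, 2 ✓.
At position 3 the labels are {beep, error} and the next position 4 has {beep}, so ¬error ∨ X error is false there. This is the first violation.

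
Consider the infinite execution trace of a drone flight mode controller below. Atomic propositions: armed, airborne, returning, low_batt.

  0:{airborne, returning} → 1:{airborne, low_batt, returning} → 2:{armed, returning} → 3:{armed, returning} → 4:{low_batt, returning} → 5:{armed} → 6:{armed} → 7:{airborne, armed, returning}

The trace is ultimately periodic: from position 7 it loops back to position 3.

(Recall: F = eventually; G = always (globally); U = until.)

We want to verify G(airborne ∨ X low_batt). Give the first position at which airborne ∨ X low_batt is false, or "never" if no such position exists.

Check airborne ∨ X low_batt at each position in order: 0 ✓, 1 ✓.
At position 2 the labels are {armed, returning} and the next position 3 has {armed, returning}, so airborne ∨ X low_batt is false there. This is the first violation.

2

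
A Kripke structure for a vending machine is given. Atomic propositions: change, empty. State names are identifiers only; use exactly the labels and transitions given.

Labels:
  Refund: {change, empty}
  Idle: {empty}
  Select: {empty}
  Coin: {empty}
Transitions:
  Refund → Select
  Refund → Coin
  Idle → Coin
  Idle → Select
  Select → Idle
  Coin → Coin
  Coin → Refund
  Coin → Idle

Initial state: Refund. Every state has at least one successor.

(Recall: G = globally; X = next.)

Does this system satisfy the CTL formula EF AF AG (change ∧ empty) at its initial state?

States satisfying AF AG (change ∧ empty): ∅.
States satisfying EF AF AG (change ∧ empty): ∅.
No suitable path/successor from Refund witnesses the formula.
Refund ∉ Sat(EF AF AG (change ∧ empty)).

Violated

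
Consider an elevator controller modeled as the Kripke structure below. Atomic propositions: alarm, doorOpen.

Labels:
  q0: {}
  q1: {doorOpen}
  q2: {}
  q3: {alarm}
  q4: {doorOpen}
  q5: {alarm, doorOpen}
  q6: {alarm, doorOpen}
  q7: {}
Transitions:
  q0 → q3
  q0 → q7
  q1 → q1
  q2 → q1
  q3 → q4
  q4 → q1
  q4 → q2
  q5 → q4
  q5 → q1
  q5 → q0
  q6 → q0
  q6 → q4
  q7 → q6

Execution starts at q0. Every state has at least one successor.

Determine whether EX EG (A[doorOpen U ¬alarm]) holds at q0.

States satisfying EG (A[doorOpen U ¬alarm]): {q0, q1, q2, q4, q5, q6, q7}.
States satisfying EX EG (A[doorOpen U ¬alarm]): {q0, q1, q2, q3, q4, q5, q6, q7}.
q0 ∈ Sat(EX EG (A[doorOpen U ¬alarm])).

Yes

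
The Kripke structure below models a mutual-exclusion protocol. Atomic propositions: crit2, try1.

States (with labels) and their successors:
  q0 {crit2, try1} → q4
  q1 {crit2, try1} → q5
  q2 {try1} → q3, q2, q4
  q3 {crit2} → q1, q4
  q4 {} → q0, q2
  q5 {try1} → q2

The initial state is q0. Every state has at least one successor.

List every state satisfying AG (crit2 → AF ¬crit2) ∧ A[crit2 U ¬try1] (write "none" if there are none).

{q0, q3, q4}

States satisfying crit2 → AF ¬crit2: {q0, q1, q2, q3, q4, q5}.
States satisfying AG (crit2 → AF ¬crit2): {q0, q1, q2, q3, q4, q5}.
States satisfying crit2: {q0, q1, q3}.
States satisfying ¬try1: {q3, q4}.
States satisfying A[crit2 U ¬try1]: {q0, q3, q4}.
States satisfying AG (crit2 → AF ¬crit2) ∧ A[crit2 U ¬try1]: {q0, q3, q4}.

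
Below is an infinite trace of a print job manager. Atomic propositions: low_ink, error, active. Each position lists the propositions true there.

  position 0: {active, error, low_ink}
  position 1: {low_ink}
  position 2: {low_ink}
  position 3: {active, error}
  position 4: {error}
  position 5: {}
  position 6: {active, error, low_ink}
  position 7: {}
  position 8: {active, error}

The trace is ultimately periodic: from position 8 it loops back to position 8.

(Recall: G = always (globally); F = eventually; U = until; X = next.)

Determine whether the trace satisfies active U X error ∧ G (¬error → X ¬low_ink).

Does not hold

Walking from position 0: at position 1, X error has not yet held and active fails, so active U X error is false.
¬error → X ¬low_ink must hold at every position from 0 onward. It fails at position 1, so G (¬error → X ¬low_ink) is false.
Positions where ¬error holds: 1, 2, 5, 7.
Check X ¬low_ink at each: 1→fails, 2→ok, 5→fails, 7→ok.
At position 0: active U X error is false; G (¬error → X ¬low_ink) is false; so active U X error ∧ G (¬error → X ¬low_ink) is false.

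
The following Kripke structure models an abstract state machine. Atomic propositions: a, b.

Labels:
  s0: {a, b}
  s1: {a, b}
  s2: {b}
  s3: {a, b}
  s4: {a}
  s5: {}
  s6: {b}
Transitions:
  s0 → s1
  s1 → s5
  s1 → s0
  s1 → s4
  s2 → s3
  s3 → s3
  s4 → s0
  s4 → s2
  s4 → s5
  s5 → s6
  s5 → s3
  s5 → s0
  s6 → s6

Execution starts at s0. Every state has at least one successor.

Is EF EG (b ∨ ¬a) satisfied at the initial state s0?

Satisfied

States satisfying EG (b ∨ ¬a): {s0, s1, s2, s3, s5, s6}.
States satisfying EF EG (b ∨ ¬a): {s0, s1, s2, s3, s4, s5, s6}.
Some path from s0 reaches a state where EG (b ∨ ¬a) holds.
s0 ∈ Sat(EF EG (b ∨ ¬a)).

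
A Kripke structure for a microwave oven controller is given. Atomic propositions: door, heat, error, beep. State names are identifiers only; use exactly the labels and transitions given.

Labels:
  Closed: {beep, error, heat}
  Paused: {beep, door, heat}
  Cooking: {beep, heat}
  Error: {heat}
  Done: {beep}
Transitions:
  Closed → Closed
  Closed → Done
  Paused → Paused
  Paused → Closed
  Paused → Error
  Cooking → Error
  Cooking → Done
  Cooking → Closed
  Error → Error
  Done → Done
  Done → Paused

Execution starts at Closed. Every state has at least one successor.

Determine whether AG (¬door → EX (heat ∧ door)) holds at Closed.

States satisfying ¬door → EX (heat ∧ door): {Paused, Done}.
States satisfying AG (¬door → EX (heat ∧ door)): ∅.
Closed is reachable from Closed and violates ¬door → EX (heat ∧ door), so AG fails at Closed.
Closed ∉ Sat(AG (¬door → EX (heat ∧ door))).

Does not hold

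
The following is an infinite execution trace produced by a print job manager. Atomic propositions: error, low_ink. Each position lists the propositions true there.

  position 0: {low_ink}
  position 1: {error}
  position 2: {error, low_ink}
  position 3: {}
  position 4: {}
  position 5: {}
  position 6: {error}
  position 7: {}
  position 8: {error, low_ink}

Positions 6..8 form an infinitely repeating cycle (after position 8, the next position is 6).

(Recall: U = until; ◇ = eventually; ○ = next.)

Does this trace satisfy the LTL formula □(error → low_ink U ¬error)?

error → low_ink U ¬error must hold at every position from 0 onward. It fails at position 1, so □(error → low_ink U ¬error) is false.
Positions where error holds: 1, 2, 6, 8.
Check low_ink U ¬error at each: 1→fails, 2→ok, 6→fails, 8→fails.

No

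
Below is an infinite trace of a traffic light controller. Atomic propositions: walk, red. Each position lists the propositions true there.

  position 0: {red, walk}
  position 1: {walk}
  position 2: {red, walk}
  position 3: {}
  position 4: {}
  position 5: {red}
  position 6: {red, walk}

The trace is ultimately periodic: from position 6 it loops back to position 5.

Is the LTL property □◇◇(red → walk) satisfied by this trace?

Satisfied

◇◇(red → walk) holds at every position 0..6, and those are all positions ever visited, so □◇◇(red → walk) holds.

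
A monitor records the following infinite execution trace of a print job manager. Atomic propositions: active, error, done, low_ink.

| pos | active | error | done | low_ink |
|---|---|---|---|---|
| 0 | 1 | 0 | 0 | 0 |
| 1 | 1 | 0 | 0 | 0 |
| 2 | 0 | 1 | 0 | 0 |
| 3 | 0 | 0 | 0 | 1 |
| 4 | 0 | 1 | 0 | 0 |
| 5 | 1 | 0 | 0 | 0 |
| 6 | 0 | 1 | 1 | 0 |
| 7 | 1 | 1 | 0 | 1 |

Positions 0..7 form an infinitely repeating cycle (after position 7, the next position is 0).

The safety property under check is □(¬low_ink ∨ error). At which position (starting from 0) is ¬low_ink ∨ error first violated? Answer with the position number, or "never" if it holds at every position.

Check ¬low_ink ∨ error at each position in order: 0 ✓, 1 ✓, 2 ✓.
At position 3 the labels are {low_ink}, so ¬low_ink ∨ error is false there. This is the first violation.

3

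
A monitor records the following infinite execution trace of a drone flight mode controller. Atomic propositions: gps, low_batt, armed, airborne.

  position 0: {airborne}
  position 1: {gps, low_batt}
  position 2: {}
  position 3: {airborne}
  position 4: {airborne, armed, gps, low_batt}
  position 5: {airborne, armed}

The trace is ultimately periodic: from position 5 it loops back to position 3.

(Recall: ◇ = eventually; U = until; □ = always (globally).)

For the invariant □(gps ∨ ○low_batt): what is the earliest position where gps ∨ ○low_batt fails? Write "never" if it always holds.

2

Check gps ∨ ○low_batt at each position in order: 0 ✓, 1 ✓.
At position 2 the labels are {} and the next position 3 has {airborne}, so gps ∨ ○low_batt is false there. This is the first violation.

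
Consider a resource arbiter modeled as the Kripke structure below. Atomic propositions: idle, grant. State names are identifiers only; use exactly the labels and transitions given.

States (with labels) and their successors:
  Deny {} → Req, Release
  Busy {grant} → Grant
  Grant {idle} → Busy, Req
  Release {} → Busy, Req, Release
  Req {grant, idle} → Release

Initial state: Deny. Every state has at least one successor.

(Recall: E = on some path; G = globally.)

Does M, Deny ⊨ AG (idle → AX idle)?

States satisfying idle → AX idle: {Deny, Busy, Release}.
States satisfying AG (idle → AX idle): ∅.
Grant is reachable from Deny and violates idle → AX idle, so AG fails at Deny.
Deny ∉ Sat(AG (idle → AX idle)).

Violated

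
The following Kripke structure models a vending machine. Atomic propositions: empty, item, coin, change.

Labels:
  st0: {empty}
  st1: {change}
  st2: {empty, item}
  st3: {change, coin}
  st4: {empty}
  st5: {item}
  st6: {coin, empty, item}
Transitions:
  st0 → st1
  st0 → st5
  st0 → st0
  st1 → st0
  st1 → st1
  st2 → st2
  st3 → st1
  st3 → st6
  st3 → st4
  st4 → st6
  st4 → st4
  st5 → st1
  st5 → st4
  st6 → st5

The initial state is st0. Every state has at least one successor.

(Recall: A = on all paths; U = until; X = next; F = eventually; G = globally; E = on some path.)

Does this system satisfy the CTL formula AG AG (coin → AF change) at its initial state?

Does not hold

States satisfying AG (coin → AF change): {st2}.
States satisfying AG AG (coin → AF change): {st2}.
st0 is reachable from st0 and violates AG (coin → AF change), so AG fails at st0.
st0 ∉ Sat(AG AG (coin → AF change)).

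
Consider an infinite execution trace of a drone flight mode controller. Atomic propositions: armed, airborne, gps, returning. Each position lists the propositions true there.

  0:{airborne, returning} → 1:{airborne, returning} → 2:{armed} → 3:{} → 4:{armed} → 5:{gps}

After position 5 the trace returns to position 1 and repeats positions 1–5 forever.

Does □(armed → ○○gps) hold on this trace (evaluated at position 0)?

armed → ○○gps must hold at every position from 0 onward. It fails at position 2, so □(armed → ○○gps) is false.
Positions where armed holds: 2, 4.
Check ○○gps at each: 2→fails, 4→fails.

Violated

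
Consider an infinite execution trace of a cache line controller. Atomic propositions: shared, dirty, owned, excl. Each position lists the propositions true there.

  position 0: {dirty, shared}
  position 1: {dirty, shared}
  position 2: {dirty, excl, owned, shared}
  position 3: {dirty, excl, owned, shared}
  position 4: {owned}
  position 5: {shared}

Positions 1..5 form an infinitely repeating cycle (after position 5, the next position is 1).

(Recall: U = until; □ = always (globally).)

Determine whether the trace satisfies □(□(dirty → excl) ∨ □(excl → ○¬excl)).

Does not hold

□(dirty → excl) ∨ □(excl → ○¬excl) must hold at every position from 0 onward. It fails at position 0, so □(□(dirty → excl) ∨ □(excl → ○¬excl)) is false.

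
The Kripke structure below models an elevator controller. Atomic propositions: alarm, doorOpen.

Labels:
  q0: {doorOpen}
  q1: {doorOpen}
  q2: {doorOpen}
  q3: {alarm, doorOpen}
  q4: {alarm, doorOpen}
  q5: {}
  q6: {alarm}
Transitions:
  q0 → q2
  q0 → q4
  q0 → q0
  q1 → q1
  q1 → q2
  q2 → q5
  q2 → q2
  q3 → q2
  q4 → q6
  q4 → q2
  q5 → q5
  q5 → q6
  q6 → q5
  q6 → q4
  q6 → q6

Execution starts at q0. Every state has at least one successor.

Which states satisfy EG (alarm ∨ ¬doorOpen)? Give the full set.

{q4, q5, q6}

States satisfying alarm ∨ ¬doorOpen: {q3, q4, q5, q6}.
States satisfying EG (alarm ∨ ¬doorOpen): {q4, q5, q6}.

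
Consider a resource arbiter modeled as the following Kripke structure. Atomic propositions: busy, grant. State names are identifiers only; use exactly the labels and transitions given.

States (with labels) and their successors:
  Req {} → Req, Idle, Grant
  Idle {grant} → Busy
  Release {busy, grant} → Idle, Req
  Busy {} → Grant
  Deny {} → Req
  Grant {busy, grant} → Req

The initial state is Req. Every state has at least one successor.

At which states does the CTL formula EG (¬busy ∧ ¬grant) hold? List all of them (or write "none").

{Req, Deny}

States satisfying ¬busy ∧ ¬grant: {Req, Busy, Deny}.
States satisfying EG (¬busy ∧ ¬grant): {Req, Deny}.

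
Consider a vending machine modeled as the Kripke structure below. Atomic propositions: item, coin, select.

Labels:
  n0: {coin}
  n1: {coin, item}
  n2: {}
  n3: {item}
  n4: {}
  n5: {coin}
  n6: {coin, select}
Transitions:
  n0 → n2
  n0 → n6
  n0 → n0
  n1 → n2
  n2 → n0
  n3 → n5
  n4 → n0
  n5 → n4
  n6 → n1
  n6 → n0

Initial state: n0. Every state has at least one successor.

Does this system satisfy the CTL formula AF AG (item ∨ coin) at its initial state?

States satisfying AG (item ∨ coin): ∅.
States satisfying AF AG (item ∨ coin): ∅.
There is a path from n0 along which AG (item ∨ coin) never holds.
n0 ∉ Sat(AF AG (item ∨ coin)).

No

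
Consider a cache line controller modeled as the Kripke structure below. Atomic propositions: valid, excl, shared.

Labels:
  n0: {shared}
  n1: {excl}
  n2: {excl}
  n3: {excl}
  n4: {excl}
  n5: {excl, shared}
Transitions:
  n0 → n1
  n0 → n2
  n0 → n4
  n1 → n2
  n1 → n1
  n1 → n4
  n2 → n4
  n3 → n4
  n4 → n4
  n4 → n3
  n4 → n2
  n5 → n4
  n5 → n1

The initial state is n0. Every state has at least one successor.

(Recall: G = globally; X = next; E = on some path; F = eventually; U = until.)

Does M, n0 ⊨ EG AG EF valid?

States satisfying AG EF valid: ∅.
States satisfying EG AG EF valid: ∅.
No suitable path/successor from n0 witnesses the formula.
n0 ∉ Sat(EG AG EF valid).

No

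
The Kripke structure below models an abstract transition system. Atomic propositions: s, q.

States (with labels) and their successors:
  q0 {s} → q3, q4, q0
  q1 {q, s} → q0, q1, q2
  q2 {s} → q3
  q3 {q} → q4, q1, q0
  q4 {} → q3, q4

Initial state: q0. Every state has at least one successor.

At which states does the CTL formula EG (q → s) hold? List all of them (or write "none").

States satisfying q → s: {q0, q1, q2, q4}.
States satisfying EG (q → s): {q0, q1, q4}.

{q0, q1, q4}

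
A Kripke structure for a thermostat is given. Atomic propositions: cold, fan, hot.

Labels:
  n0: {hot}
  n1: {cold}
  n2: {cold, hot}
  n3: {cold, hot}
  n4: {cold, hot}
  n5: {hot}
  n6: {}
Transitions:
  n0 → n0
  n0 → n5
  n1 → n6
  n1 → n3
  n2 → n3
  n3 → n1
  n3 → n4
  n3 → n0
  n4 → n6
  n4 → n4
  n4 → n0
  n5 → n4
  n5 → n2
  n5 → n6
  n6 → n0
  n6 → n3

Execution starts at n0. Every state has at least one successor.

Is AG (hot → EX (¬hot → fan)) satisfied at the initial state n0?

Satisfied

States satisfying hot → EX (¬hot → fan): {n0, n1, n2, n3, n4, n5, n6}.
States satisfying AG (hot → EX (¬hot → fan)): {n0, n1, n2, n3, n4, n5, n6}.
Every state reachable from n0 satisfies hot → EX (¬hot → fan).
n0 ∈ Sat(AG (hot → EX (¬hot → fan))).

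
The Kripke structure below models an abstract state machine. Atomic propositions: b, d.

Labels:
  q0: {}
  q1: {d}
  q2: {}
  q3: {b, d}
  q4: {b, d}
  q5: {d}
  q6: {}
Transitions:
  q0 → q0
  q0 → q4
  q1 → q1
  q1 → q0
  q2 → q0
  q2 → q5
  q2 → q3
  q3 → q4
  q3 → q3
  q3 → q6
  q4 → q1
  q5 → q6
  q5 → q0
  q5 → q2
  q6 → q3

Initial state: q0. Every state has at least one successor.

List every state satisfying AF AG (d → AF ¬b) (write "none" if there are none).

{q0, q1, q4}

States satisfying AG (d → AF ¬b): {q0, q1, q4}.
States satisfying AF AG (d → AF ¬b): {q0, q1, q4}.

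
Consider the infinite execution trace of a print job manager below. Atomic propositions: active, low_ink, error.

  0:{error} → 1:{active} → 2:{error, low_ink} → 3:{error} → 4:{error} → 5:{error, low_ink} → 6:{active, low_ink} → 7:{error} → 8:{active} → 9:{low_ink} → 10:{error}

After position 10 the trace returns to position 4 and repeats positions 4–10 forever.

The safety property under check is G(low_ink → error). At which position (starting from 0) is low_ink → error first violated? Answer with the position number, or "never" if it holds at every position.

6

Check low_ink → error at each position in order: 0 ✓, 1 ✓, 2 ✓, 3 ✓, 4 ✓, 5 ✓.
At position 6 the labels are {active, low_ink}, so low_ink → error is false there. This is the first violation.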